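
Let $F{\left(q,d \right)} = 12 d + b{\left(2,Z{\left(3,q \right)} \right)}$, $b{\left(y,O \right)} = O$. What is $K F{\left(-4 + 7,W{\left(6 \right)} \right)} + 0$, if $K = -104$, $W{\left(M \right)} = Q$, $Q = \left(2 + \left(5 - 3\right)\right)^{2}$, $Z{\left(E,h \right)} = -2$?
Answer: $-19760$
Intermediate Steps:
$Q = 16$ ($Q = \left(2 + 2\right)^{2} = 4^{2} = 16$)
$W{\left(M \right)} = 16$
$F{\left(q,d \right)} = -2 + 12 d$ ($F{\left(q,d \right)} = 12 d - 2 = -2 + 12 d$)
$K F{\left(-4 + 7,W{\left(6 \right)} \right)} + 0 = - 104 \left(-2 + 12 \cdot 16\right) + 0 = - 104 \left(-2 + 192\right) + 0 = \left(-104\right) 190 + 0 = -19760 + 0 = -19760$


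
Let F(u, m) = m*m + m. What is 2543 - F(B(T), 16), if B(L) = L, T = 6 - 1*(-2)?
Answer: 2271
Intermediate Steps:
T = 8 (T = 6 + 2 = 8)
F(u, m) = m + m**2 (F(u, m) = m**2 + m = m + m**2)
2543 - F(B(T), 16) = 2543 - 16*(1 + 16) = 2543 - 16*17 = 2543 - 1*272 = 2543 - 272 = 2271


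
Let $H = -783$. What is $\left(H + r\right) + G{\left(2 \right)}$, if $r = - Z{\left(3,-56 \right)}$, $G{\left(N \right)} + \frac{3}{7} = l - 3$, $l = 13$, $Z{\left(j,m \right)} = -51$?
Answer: $- \frac{5057}{7} \approx -722.43$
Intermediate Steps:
$G{\left(N \right)} = \frac{67}{7}$ ($G{\left(N \right)} = - \frac{3}{7} + \left(13 - 3\right) = - \frac{3}{7} + 10 = \frac{67}{7}$)
$r = 51$ ($r = \left(-1\right) \left(-51\right) = 51$)
$\left(H + r\right) + G{\left(2 \right)} = \left(-783 + 51\right) + \frac{67}{7} = -732 + \frac{67}{7} = - \frac{5057}{7}$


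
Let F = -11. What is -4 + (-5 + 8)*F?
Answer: -37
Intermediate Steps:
-4 + (-5 + 8)*F = -4 + (-5 + 8)*(-11) = -4 + 3*(-11) = -4 - 33 = -37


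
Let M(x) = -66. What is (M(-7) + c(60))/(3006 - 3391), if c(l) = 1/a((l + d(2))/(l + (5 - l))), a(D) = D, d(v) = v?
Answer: 4087/23870 ≈ 0.17122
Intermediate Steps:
c(l) = 1/(⅖ + l/5) (c(l) = 1/((l + 2)/(l + (5 - l))) = 1/((2 + l)/5) = 1/((2 + l)*(⅕)) = 1/(⅖ + l/5))
(M(-7) + c(60))/(3006 - 3391) = (-66 + 5/(2 + 60))/(3006 - 3391) = (-66 + 5/62)/(-385) = (-66 + 5*(1/62))*(-1/385) = (-66 + 5/62)*(-1/385) = -4087/62*(-1/385) = 4087/23870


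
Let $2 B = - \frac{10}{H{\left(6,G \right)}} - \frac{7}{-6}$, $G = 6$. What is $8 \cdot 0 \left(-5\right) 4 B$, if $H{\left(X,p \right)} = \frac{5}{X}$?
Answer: $0$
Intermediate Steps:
$B = - \frac{65}{12}$ ($B = \frac{- \frac{10}{5 \cdot \frac{1}{6}} - \frac{7}{-6}}{2} = \frac{- \frac{10}{5 \cdot \frac{1}{6}} - - \frac{7}{6}}{2} = \frac{- \frac{10}{\frac{5}{6}} + \frac{7}{6}}{2} = \frac{\left(-10\right) \frac{6}{5} + \frac{7}{6}}{2} = \frac{-12 + \frac{7}{6}}{2} = \frac{1}{2} \left(- \frac{65}{6}\right) = - \frac{65}{12} \approx -5.4167$)
$8 \cdot 0 \left(-5\right) 4 B = 8 \cdot 0 \left(-5\right) 4 \left(- \frac{65}{12}\right) = 8 \cdot 0 \cdot 4 \left(- \frac{65}{12}\right) = 8 \cdot 0 \left(- \frac{65}{12}\right) = 0 \left(- \frac{65}{12}\right) = 0$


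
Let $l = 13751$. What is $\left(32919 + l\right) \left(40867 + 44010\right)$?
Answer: $3961209590$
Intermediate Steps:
$\left(32919 + l\right) \left(40867 + 44010\right) = \left(32919 + 13751\right) \left(40867 + 44010\right) = 46670 \cdot 84877 = 3961209590$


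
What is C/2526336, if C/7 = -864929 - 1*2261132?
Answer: -21882427/2526336 ≈ -8.6617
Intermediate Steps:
C = -21882427 (C = 7*(-864929 - 1*2261132) = 7*(-864929 - 2261132) = 7*(-3126061) = -21882427)
C/2526336 = -21882427/2526336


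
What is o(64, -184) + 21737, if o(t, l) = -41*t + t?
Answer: 19177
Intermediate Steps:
o(t, l) = -40*t
o(64, -184) + 21737 = -40*64 + 21737 = -2560 + 21737 = 19177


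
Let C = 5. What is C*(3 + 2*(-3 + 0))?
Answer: -15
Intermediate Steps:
C*(3 + 2*(-3 + 0)) = 5*(3 + 2*(-3 + 0)) = 5*(3 + 2*(-3)) = 5*(3 - 6) = 5*(-3) = -15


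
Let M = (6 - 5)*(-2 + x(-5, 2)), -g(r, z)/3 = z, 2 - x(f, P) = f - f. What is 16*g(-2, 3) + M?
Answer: -144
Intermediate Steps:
x(f, P) = 2 (x(f, P) = 2 - (f - f) = 2 - 1*0 = 2 + 0 = 2)
g(r, z) = -3*z
M = 0 (M = (6 - 5)*(-2 + 2) = 1*0 = 0)
16*g(-2, 3) + M = 16*(-3*3) + 0 = 16*(-9) + 0 = -144 + 0 = -144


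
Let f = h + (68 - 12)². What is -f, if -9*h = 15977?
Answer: -12247/9 ≈ -1360.8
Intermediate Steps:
h = -15977/9 (h = -⅑*15977 = -15977/9 ≈ -1775.2)
f = 12247/9 (f = -15977/9 + (68 - 12)² = -15977/9 + 56² = -15977/9 + 3136 = 12247/9 ≈ 1360.8)
-f = -1*12247/9 = -12247/9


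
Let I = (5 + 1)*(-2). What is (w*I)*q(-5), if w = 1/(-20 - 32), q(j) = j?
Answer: -15/13 ≈ -1.1538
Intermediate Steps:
I = -12 (I = 6*(-2) = -12)
w = -1/52 (w = 1/(-52) = -1/52 ≈ -0.019231)
(w*I)*q(-5) = -1/52*(-12)*(-5) = (3/13)*(-5) = -15/13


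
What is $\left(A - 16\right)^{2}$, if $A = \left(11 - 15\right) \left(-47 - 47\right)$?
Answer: $129600$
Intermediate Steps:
$A = 376$ ($A = \left(-4\right) \left(-94\right) = 376$)
$\left(A - 16\right)^{2} = \left(376 - 16\right)^{2} = 360^{2} = 129600$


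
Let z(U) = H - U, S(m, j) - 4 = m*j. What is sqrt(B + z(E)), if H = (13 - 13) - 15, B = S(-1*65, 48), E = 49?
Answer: 2*I*sqrt(795) ≈ 56.391*I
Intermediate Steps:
S(m, j) = 4 + j*m (S(m, j) = 4 + m*j = 4 + j*m)
B = -3116 (B = 4 + 48*(-1*65) = 4 + 48*(-65) = 4 - 3120 = -3116)
H = -15 (H = 0 - 15 = -15)
z(U) = -15 - U
sqrt(B + z(E)) = sqrt(-3116 + (-15 - 1*49)) = sqrt(-3116 + (-15 - 49)) = sqrt(-3116 - 64) = sqrt(-3180) = 2*I*sqrt(795)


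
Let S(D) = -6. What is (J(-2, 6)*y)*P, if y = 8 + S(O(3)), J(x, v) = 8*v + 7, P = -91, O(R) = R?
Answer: -10010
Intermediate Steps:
J(x, v) = 7 + 8*v
y = 2 (y = 8 - 6 = 2)
(J(-2, 6)*y)*P = ((7 + 8*6)*2)*(-91) = ((7 + 48)*2)*(-91) = (55*2)*(-91) = 110*(-91) = -10010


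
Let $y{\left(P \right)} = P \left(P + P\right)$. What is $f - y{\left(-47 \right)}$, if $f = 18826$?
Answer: $14408$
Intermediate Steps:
$y{\left(P \right)} = 2 P^{2}$ ($y{\left(P \right)} = P 2 P = 2 P^{2}$)
$f - y{\left(-47 \right)} = 18826 - 2 \left(-47\right)^{2} = 18826 - 2 \cdot 2209 = 18826 - 4418 = 14408$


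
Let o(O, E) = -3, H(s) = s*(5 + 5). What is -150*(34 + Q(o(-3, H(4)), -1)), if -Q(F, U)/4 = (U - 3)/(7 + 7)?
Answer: -36900/7 ≈ -5271.4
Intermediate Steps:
H(s) = 10*s (H(s) = s*10 = 10*s)
Q(F, U) = 6/7 - 2*U/7 (Q(F, U) = -4*(U - 3)/(7 + 7) = -4*(-3 + U)/14 = -4*(-3/14 + U/14) = 6/7 - 2*U/7)
-150*(34 + Q(o(-3, H(4)), -1)) = -150*(34 + (6/7 - 2/7*(-1))) = -150*(34 + (6/7 + 2/7)) = -150*(34 + 8/7) = -150*246/7 = -36900/7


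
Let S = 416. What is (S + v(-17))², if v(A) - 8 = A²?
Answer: 508369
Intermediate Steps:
v(A) = 8 + A²
(S + v(-17))² = (416 + (8 + (-17)²))² = (416 + (8 + 289))² = (416 + 297)² = 713² = 508369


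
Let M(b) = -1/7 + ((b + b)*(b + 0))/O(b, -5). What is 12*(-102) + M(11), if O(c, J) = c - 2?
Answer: -75427/63 ≈ -1197.3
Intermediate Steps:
O(c, J) = -2 + c
M(b) = -⅐ + 2*b²/(-2 + b) (M(b) = -1/7 + ((b + b)*(b + 0))/(-2 + b) = -1*⅐ + ((2*b)*b)/(-2 + b) = -⅐ + (2*b²)/(-2 + b) = -⅐ + 2*b²/(-2 + b))
12*(-102) + M(11) = 12*(-102) + (2 - 1*11 + 14*11²)/(7*(-2 + 11)) = -1224 + (⅐)*(2 - 11 + 14*121)/9 = -1224 + (⅐)*(⅑)*(2 - 11 + 1694) = -1224 + (⅐)*(⅑)*1685 = -1224 + 1685/63 = -75427/63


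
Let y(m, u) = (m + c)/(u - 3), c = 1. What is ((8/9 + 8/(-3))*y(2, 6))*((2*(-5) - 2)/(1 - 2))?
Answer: -64/3 ≈ -21.333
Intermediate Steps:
y(m, u) = (1 + m)/(-3 + u) (y(m, u) = (m + 1)/(u - 3) = (1 + m)/(-3 + u))
((8/9 + 8/(-3))*y(2, 6))*((2*(-5) - 2)/(1 - 2)) = ((8/9 + 8/(-3))*((1 + 2)/(-3 + 6)))*((2*(-5) - 2)/(1 - 2)) = ((8*(1/9) + 8*(-1/3))*(3/3))*((-10 - 2)/(-1)) = ((8/9 - 8/3)*((1/3)*3))*(-12*(-1)) = -16/9*1*12 = -16/9*12 = -64/3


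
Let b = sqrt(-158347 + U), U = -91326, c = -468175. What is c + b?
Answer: -468175 + I*sqrt(249673) ≈ -4.6818e+5 + 499.67*I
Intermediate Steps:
b = I*sqrt(249673) (b = sqrt(-158347 - 91326) = sqrt(-249673) = I*sqrt(249673) ≈ 499.67*I)
c + b = -468175 + I*sqrt(249673)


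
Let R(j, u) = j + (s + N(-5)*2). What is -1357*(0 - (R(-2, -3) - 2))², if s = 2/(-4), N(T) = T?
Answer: -1141237/4 ≈ -2.8531e+5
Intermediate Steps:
s = -½ (s = 2*(-¼) = -½ ≈ -0.50000)
R(j, u) = -21/2 + j (R(j, u) = j + (-½ - 5*2) = j + (-½ - 10) = j - 21/2 = -21/2 + j)
-1357*(0 - (R(-2, -3) - 2))² = -1357*(0 - ((-21/2 - 2) - 2))² = -1357*(0 - (-25/2 - 2))² = -1357*(0 - 1*(-29/2))² = -1357*(0 + 29/2)² = -1357*(29/2)² = -1357*841/4 = -1141237/4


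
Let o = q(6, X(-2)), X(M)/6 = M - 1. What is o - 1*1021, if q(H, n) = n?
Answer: -1039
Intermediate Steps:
X(M) = -6 + 6*M (X(M) = 6*(M - 1) = 6*(-1 + M) = -6 + 6*M)
o = -18 (o = -6 + 6*(-2) = -6 - 12 = -18)
o - 1*1021 = -18 - 1*1021 = -18 - 1021 = -1039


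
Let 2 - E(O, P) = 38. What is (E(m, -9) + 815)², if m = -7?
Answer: 606841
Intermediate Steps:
E(O, P) = -36 (E(O, P) = 2 - 1*38 = 2 - 38 = -36)
(E(m, -9) + 815)² = (-36 + 815)² = 779² = 606841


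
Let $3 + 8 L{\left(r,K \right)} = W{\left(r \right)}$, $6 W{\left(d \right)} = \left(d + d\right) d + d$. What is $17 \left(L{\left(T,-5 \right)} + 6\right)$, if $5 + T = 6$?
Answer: $\frac{1547}{16} \approx 96.688$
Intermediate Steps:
$T = 1$ ($T = -5 + 6 = 1$)
$W{\left(d \right)} = \frac{d^{2}}{3} + \frac{d}{6}$ ($W{\left(d \right)} = \frac{\left(d + d\right) d + d}{6} = \frac{2 d d + d}{6} = \frac{2 d^{2} + d}{6} = \frac{d + 2 d^{2}}{6} = \frac{d^{2}}{3} + \frac{d}{6}$)
$L{\left(r,K \right)} = - \frac{3}{8} + \frac{r \left(1 + 2 r\right)}{48}$ ($L{\left(r,K \right)} = - \frac{3}{8} + \frac{\frac{1}{6} r \left(1 + 2 r\right)}{8} = - \frac{3}{8} + \frac{r \left(1 + 2 r\right)}{48}$)
$17 \left(L{\left(T,-5 \right)} + 6\right) = 17 \left(\left(- \frac{3}{8} + \frac{1}{48} \cdot 1 \left(1 + 2 \cdot 1\right)\right) + 6\right) = 17 \left(\left(- \frac{3}{8} + \frac{1}{48} \cdot 1 \left(1 + 2\right)\right) + 6\right) = 17 \left(\left(- \frac{3}{8} + \frac{1}{48} \cdot 1 \cdot 3\right) + 6\right) = 17 \left(\left(- \frac{3}{8} + \frac{1}{16}\right) + 6\right) = 17 \left(- \frac{5}{16} + 6\right) = 17 \cdot \frac{91}{16} = \frac{1547}{16}$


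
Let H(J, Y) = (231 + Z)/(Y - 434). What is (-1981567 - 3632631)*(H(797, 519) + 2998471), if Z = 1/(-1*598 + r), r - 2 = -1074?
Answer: -1194794934923810681/70975 ≈ -1.6834e+13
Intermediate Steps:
r = -1072 (r = 2 - 1074 = -1072)
Z = -1/1670 (Z = 1/(-1*598 - 1072) = 1/(-598 - 1072) = 1/(-1670) = -1/1670 ≈ -0.00059880)
H(J, Y) = 385769/(1670*(-434 + Y)) (H(J, Y) = (231 - 1/1670)/(Y - 434) = 385769/(1670*(-434 + Y)))
(-1981567 - 3632631)*(H(797, 519) + 2998471) = (-1981567 - 3632631)*(385769/(1670*(-434 + 519)) + 2998471) = -5614198*((385769/1670)/85 + 2998471) = -5614198*((385769/1670)*(1/85) + 2998471) = -5614198*(385769/141950 + 2998471) = -5614198*425633344219/141950 = -1194794934923810681/70975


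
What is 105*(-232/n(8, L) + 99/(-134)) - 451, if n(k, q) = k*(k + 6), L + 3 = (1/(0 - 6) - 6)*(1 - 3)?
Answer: -49987/67 ≈ -746.07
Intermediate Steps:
L = 28/3 (L = -3 + (1/(0 - 6) - 6)*(1 - 3) = -3 + (1/(-6) - 6)*(-2) = -3 + (-1/6 - 6)*(-2) = -3 - 37/6*(-2) = -3 + 37/3 = 28/3 ≈ 9.3333)
n(k, q) = k*(6 + k)
105*(-232/n(8, L) + 99/(-134)) - 451 = 105*(-232*1/(8*(6 + 8)) + 99/(-134)) - 451 = 105*(-232/(8*14) + 99*(-1/134)) - 451 = 105*(-232/112 - 99/134) - 451 = 105*(-232*1/112 - 99/134) - 451 = 105*(-29/14 - 99/134) - 451 = 105*(-1318/469) - 451 = -19770/67 - 451 = -49987/67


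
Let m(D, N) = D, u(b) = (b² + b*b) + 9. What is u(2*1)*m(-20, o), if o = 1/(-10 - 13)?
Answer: -340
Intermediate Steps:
u(b) = 9 + 2*b² (u(b) = (b² + b²) + 9 = 2*b² + 9 = 9 + 2*b²)
o = -1/23 (o = 1/(-23) = -1/23 ≈ -0.043478)
u(2*1)*m(-20, o) = (9 + 2*(2*1)²)*(-20) = (9 + 2*2²)*(-20) = (9 + 2*4)*(-20) = (9 + 8)*(-20) = 17*(-20) = -340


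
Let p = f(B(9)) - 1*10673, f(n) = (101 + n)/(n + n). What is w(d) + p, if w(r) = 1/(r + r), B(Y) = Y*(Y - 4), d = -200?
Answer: -38416969/3600 ≈ -10671.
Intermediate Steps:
B(Y) = Y*(-4 + Y)
w(r) = 1/(2*r)
f(n) = (101 + n)/(2*n) (f(n) = (101 + n)/((2*n)) = (101 + n)*(1/(2*n)) = (101 + n)/(2*n))
p = -480212/45 (p = (101 + 9*(-4 + 9))/(2*((9*(-4 + 9)))) - 1*10673 = (101 + 9*5)/(2*((9*5))) - 10673 = (1/2)*(101 + 45)/45 - 10673 = (1/2)*(1/45)*146 - 10673 = 73/45 - 10673 = -480212/45 ≈ -10671.)
w(d) + p = (1/2)/(-200) - 480212/45 = (1/2)*(-1/200) - 480212/45 = -1/400 - 480212/45 = -38416969/3600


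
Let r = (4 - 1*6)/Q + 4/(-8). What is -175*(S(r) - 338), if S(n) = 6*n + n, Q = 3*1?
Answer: 363475/6 ≈ 60579.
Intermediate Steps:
Q = 3
r = -7/6 (r = (4 - 1*6)/3 + 4/(-8) = (4 - 6)*(⅓) + 4*(-⅛) = -2*⅓ - ½ = -⅔ - ½ = -7/6 ≈ -1.1667)
S(n) = 7*n
-175*(S(r) - 338) = -175*(7*(-7/6) - 338) = -175*(-49/6 - 338) = -175*(-2077/6) = 363475/6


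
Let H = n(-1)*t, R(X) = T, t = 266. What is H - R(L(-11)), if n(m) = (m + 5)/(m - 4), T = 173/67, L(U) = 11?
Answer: -72153/335 ≈ -215.38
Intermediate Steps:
T = 173/67 (T = 173*(1/67) = 173/67 ≈ 2.5821)
n(m) = (5 + m)/(-4 + m)
R(X) = 173/67
H = -1064/5 (H = ((5 - 1)/(-4 - 1))*266 = (4/(-5))*266 = -⅕*4*266 = -⅘*266 = -1064/5 ≈ -212.80)
H - R(L(-11)) = -1064/5 - 1*173/67 = -1064/5 - 173/67 = -72153/335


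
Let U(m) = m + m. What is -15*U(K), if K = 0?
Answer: 0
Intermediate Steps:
U(m) = 2*m
-15*U(K) = -30*0 = -15*0 = 0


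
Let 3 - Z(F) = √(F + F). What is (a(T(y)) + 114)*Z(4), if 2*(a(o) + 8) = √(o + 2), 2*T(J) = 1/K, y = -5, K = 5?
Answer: (3 - 2*√2)*(2120 + √210)/20 ≈ 18.311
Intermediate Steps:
Z(F) = 3 - √2*√F (Z(F) = 3 - √(F + F) = 3 - √(2*F) = 3 - √2*√F)
T(J) = ⅒ (T(J) = (½)/5 = (½)*(⅕) = ⅒)
a(o) = -8 + √(2 + o)/2 (a(o) = -8 + √(o + 2)/2 = -8 + √(2 + o)/2)
(a(T(y)) + 114)*Z(4) = ((-8 + √(2 + ⅒)/2) + 114)*(3 - √2*√4) = ((-8 + √(21/10)/2) + 114)*(3 - 1*√2*2) = ((-8 + (√210/10)/2) + 114)*(3 - 2*√2) = ((-8 + √210/20) + 114)*(3 - 2*√2) = (106 + √210/20)*(3 - 2*√2) = (3 - 2*√2)*(106 + √210/20)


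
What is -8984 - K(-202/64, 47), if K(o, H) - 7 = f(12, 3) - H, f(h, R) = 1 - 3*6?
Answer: -8927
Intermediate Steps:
f(h, R) = -17 (f(h, R) = 1 - 18 = -17)
K(o, H) = -10 - H (K(o, H) = 7 + (-17 - H) = -10 - H)
-8984 - K(-202/64, 47) = -8984 - (-10 - 1*47) = -8984 - (-10 - 47) = -8984 - 1*(-57) = -8984 + 57 = -8927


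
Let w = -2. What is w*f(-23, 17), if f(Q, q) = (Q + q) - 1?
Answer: 14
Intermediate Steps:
f(Q, q) = -1 + Q + q
w*f(-23, 17) = -2*(-1 - 23 + 17) = -2*(-7) = 14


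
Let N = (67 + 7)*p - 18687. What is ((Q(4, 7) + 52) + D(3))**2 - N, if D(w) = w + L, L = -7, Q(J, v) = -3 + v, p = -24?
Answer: 23167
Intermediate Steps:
D(w) = -7 + w (D(w) = w - 7 = -7 + w)
N = -20463 (N = (67 + 7)*(-24) - 18687 = 74*(-24) - 18687 = -1776 - 18687 = -20463)
((Q(4, 7) + 52) + D(3))**2 - N = (((-3 + 7) + 52) + (-7 + 3))**2 - 1*(-20463) = ((4 + 52) - 4)**2 + 20463 = (56 - 4)**2 + 20463 = 52**2 + 20463 = 2704 + 20463 = 23167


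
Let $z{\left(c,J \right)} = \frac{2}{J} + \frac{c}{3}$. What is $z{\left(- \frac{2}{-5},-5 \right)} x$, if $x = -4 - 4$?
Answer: $\frac{32}{15} \approx 2.1333$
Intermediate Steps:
$z{\left(c,J \right)} = \frac{2}{J} + \frac{c}{3}$ ($z{\left(c,J \right)} = \frac{2}{J} + c \frac{1}{3} = \frac{2}{J} + \frac{c}{3}$)
$x = -8$ ($x = -4 - 4 = -8$)
$z{\left(- \frac{2}{-5},-5 \right)} x = \left(\frac{2}{-5} + \frac{\left(-2\right) \frac{1}{-5}}{3}\right) \left(-8\right) = \left(2 \left(- \frac{1}{5}\right) + \frac{\left(-2\right) \left(- \frac{1}{5}\right)}{3}\right) \left(-8\right) = \left(- \frac{2}{5} + \frac{1}{3} \cdot \frac{2}{5}\right) \left(-8\right) = \left(- \frac{2}{5} + \frac{2}{15}\right) \left(-8\right) = \left(- \frac{4}{15}\right) \left(-8\right) = \frac{32}{15}$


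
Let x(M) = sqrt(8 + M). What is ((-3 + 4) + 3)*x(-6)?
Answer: 4*sqrt(2) ≈ 5.6569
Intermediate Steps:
((-3 + 4) + 3)*x(-6) = ((-3 + 4) + 3)*sqrt(8 - 6) = (1 + 3)*sqrt(2) = 4*sqrt(2)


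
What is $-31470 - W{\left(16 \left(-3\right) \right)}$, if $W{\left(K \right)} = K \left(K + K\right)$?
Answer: $-36078$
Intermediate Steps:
$W{\left(K \right)} = 2 K^{2}$ ($W{\left(K \right)} = K 2 K = 2 K^{2}$)
$-31470 - W{\left(16 \left(-3\right) \right)} = -31470 - 2 \left(16 \left(-3\right)\right)^{2} = -31470 - 2 \left(-48\right)^{2} = -31470 - 2 \cdot 2304 = -31470 - 4608 = -36078$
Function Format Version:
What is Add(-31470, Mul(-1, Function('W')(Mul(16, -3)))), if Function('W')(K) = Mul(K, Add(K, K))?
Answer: -36078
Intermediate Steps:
Function('W')(K) = Mul(2, Pow(K, 2)) (Function('W')(K) = Mul(K, Mul(2, K)) = Mul(2, Pow(K, 2)))
Add(-31470, Mul(-1, Function('W')(Mul(16, -3)))) = Add(-31470, Mul(-1, Mul(2, Pow(Mul(16, -3), 2)))) = Add(-31470, Mul(-1, Mul(2, Pow(-48, 2)))) = Add(-31470, Mul(-1, Mul(2, 2304))) = Add(-31470, Mul(-1, 4608)) = Add(-31470, -4608) = -36078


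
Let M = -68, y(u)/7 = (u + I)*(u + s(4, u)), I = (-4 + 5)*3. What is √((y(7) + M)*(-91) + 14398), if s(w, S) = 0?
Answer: 2*I*√6001 ≈ 154.93*I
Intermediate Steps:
I = 3 (I = 1*3 = 3)
y(u) = 7*u*(3 + u) (y(u) = 7*((u + 3)*(u + 0)) = 7*((3 + u)*u) = 7*(u*(3 + u)) = 7*u*(3 + u))
√((y(7) + M)*(-91) + 14398) = √((7*7*(3 + 7) - 68)*(-91) + 14398) = √((7*7*10 - 68)*(-91) + 14398) = √((490 - 68)*(-91) + 14398) = √(422*(-91) + 14398) = √(-38402 + 14398) = √(-24004) = 2*I*√6001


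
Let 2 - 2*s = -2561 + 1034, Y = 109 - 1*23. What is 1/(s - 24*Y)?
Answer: -2/2599 ≈ -0.00076953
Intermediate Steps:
Y = 86 (Y = 109 - 23 = 86)
s = 1529/2 (s = 1 - (-2561 + 1034)/2 = 1 - ½*(-1527) = 1 + 1527/2 = 1529/2 ≈ 764.50)
1/(s - 24*Y) = 1/(1529/2 - 24*86) = 1/(1529/2 - 2064) = 1/(-2599/2) = -2/2599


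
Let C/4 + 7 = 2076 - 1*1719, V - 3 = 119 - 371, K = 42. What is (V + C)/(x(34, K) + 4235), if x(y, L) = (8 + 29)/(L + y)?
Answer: 87476/321897 ≈ 0.27175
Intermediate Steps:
x(y, L) = 37/(L + y)
V = -249 (V = 3 + (119 - 371) = 3 - 252 = -249)
C = 1400 (C = -28 + 4*(2076 - 1*1719) = -28 + 4*(2076 - 1719) = -28 + 4*357 = -28 + 1428 = 1400)
(V + C)/(x(34, K) + 4235) = (-249 + 1400)/(37/(42 + 34) + 4235) = 1151/(37/76 + 4235) = 1151/(321897/76) = 1151*(76/321897) = 87476/321897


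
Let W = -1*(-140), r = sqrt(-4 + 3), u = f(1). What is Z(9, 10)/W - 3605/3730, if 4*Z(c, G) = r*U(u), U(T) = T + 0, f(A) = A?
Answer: -721/746 + I/560 ≈ -0.96649 + 0.0017857*I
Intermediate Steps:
u = 1
r = I (r = sqrt(-1) = I ≈ 1.0*I)
W = 140
U(T) = T
Z(c, G) = I/4 (Z(c, G) = (I*1)/4 = I/4)
Z(9, 10)/W - 3605/3730 = (I/4)/140 - 3605/3730 = (I/4)*(1/140) - 3605*1/3730 = I/560 - 721/746 = -721/746 + I/560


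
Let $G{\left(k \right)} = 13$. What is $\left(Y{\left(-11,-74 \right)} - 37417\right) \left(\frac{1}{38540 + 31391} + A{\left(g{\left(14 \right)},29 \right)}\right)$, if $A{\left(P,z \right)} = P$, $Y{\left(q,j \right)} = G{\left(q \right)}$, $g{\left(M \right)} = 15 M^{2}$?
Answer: $- \frac{7690155461964}{69931} \approx -1.0997 \cdot 10^{8}$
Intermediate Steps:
$Y{\left(q,j \right)} = 13$
$\left(Y{\left(-11,-74 \right)} - 37417\right) \left(\frac{1}{38540 + 31391} + A{\left(g{\left(14 \right)},29 \right)}\right) = \left(13 - 37417\right) \left(\frac{1}{38540 + 31391} + 15 \cdot 14^{2}\right) = - 37404 \left(\frac{1}{69931} + 15 \cdot 196\right) = - 37404 \left(\frac{1}{69931} + 2940\right) = \left(-37404\right) \frac{205597141}{69931} = - \frac{7690155461964}{69931}$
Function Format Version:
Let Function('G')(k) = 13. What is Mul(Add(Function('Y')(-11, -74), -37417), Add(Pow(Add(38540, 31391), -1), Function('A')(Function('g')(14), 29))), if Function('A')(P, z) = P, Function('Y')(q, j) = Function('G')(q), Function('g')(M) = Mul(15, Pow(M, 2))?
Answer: Rational(-7690155461964, 69931) ≈ -1.0997e+8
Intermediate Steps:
Function('Y')(q, j) = 13
Mul(Add(Function('Y')(-11, -74), -37417), Add(Pow(Add(38540, 31391), -1), Function('A')(Function('g')(14), 29))) = Mul(Add(13, -37417), Add(Pow(Add(38540, 31391), -1), Mul(15, Pow(14, 2)))) = Mul(-37404, Add(Pow(69931, -1), Mul(15, 196))) = Mul(-37404, Add(Rational(1, 69931), 2940)) = Mul(-37404, Rational(205597141, 69931)) = Rational(-7690155461964, 69931)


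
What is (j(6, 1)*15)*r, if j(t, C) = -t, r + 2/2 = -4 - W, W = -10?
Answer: -450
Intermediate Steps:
r = 5 (r = -1 + (-4 - 1*(-10)) = -1 + (-4 + 10) = -1 + 6 = 5)
(j(6, 1)*15)*r = (-1*6*15)*5 = -6*15*5 = -90*5 = -450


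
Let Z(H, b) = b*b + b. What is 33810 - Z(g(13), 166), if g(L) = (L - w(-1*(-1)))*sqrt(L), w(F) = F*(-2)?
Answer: 6088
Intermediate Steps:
w(F) = -2*F
g(L) = sqrt(L)*(2 + L) (g(L) = (L - (-2)*(-1*(-1)))*sqrt(L) = (L - (-2))*sqrt(L) = (L - 1*(-2))*sqrt(L) = (L + 2)*sqrt(L) = (2 + L)*sqrt(L) = sqrt(L)*(2 + L))
Z(H, b) = b + b**2 (Z(H, b) = b**2 + b = b + b**2)
33810 - Z(g(13), 166) = 33810 - 166*(1 + 166) = 33810 - 166*167 = 33810 - 1*27722 = 33810 - 27722 = 6088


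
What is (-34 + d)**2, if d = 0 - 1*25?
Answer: 3481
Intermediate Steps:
d = -25 (d = 0 - 25 = -25)
(-34 + d)**2 = (-34 - 25)**2 = (-59)**2 = 3481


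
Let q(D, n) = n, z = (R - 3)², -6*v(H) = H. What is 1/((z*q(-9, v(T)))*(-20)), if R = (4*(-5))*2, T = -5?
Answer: -3/92450 ≈ -3.2450e-5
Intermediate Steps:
v(H) = -H/6
R = -40 (R = -20*2 = -40)
z = 1849 (z = (-40 - 3)² = (-43)² = 1849)
1/((z*q(-9, v(T)))*(-20)) = 1/((1849*(-⅙*(-5)))*(-20)) = 1/((1849*(⅚))*(-20)) = 1/((9245/6)*(-20)) = 1/(-92450/3) = -3/92450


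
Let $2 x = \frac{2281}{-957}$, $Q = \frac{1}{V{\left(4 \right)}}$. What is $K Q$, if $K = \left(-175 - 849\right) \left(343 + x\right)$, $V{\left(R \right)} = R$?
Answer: $- \frac{83740288}{957} \approx -87503.0$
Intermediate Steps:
$Q = \frac{1}{4} \approx 0.25$
$x = - \frac{2281}{1914}$ ($x = \frac{2281 \frac{1}{-957}}{2} = \frac{2281 \left(- \frac{1}{957}\right)}{2} = \frac{1}{2} \left(- \frac{2281}{957}\right) = - \frac{2281}{1914} \approx -1.1917$)
$K = - \frac{334961152}{957}$ ($K = \left(-175 - 849\right) \left(343 - \frac{2281}{1914}\right) = \left(-1024\right) \frac{654221}{1914} = - \frac{334961152}{957} \approx -3.5001 \cdot 10^{5}$)
$K Q = \left(- \frac{334961152}{957}\right) \frac{1}{4} = - \frac{83740288}{957}$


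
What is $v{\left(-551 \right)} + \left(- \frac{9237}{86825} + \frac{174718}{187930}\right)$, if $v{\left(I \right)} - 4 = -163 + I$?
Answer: $- \frac{1157165181656}{1631702225} \approx -709.18$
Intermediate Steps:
$v{\left(I \right)} = -159 + I$ ($v{\left(I \right)} = 4 + \left(-163 + I\right) = -159 + I$)
$v{\left(-551 \right)} + \left(- \frac{9237}{86825} + \frac{174718}{187930}\right) = \left(-159 - 551\right) + \left(- \frac{9237}{86825} + \frac{174718}{187930}\right) = -710 + \left(\left(-9237\right) \frac{1}{86825} + 174718 \cdot \frac{1}{187930}\right) = -710 + \left(- \frac{9237}{86825} + \frac{87359}{93965}\right) = -710 + \frac{1343398094}{1631702225} = - \frac{1157165181656}{1631702225}$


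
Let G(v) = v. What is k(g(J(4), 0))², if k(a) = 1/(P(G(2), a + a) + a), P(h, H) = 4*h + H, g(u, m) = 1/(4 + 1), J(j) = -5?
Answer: 25/1849 ≈ 0.013521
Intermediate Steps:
g(u, m) = ⅕ (g(u, m) = 1/5 = ⅕)
P(h, H) = H + 4*h
k(a) = 1/(8 + 3*a) (k(a) = 1/(((a + a) + 4*2) + a) = 1/((2*a + 8) + a) = 1/((8 + 2*a) + a) = 1/(8 + 3*a))
k(g(J(4), 0))² = (1/(8 + 3*(⅕)))² = (1/(8 + ⅗))² = (1/(43/5))² = (5/43)² = 25/1849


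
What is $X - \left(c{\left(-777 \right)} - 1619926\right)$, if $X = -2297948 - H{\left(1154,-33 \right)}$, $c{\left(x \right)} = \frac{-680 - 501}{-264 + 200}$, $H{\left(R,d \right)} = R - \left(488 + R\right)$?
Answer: $- \frac{43363357}{64} \approx -6.7755 \cdot 10^{5}$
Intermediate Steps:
$H{\left(R,d \right)} = -488$
$c{\left(x \right)} = \frac{1181}{64}$ ($c{\left(x \right)} = - \frac{1181}{-64} = \left(-1181\right) \left(- \frac{1}{64}\right) = \frac{1181}{64}$)
$X = -2297460$ ($X = -2297948 - -488 = -2297948 + 488 = -2297460$)
$X - \left(c{\left(-777 \right)} - 1619926\right) = -2297460 - \left(\frac{1181}{64} - 1619926\right) = -2297460 - - \frac{103674083}{64} = -2297460 + \frac{103674083}{64} = - \frac{43363357}{64}$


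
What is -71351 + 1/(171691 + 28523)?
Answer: -14285469113/200214 ≈ -71351.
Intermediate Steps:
-71351 + 1/(171691 + 28523) = -71351 + 1/200214 = -14285469113/200214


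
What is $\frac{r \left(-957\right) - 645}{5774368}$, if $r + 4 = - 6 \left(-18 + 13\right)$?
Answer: $- \frac{25527}{5774368} \approx -0.0044207$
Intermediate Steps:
$r = 26$ ($r = -4 - 6 \left(-18 + 13\right) = -4 - -30 = -4 + 30 = 26$)
$\frac{r \left(-957\right) - 645}{5774368} = \frac{26 \left(-957\right) - 645}{5774368} = \left(-24882 - 645\right) \frac{1}{5774368} = \left(-25527\right) \frac{1}{5774368} = - \frac{25527}{5774368}$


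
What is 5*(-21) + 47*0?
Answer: -105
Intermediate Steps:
5*(-21) + 47*0 = -105 + 0 = -105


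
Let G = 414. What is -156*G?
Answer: -64584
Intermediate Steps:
-156*G = -156*414 = -64584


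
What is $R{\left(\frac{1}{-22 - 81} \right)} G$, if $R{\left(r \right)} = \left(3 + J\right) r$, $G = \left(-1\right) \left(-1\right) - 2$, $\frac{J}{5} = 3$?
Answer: $\frac{18}{103} \approx 0.17476$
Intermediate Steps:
$J = 15$ ($J = 5 \cdot 3 = 15$)
$G = -1$ ($G = 1 - 2 = -1$)
$R{\left(r \right)} = 18 r$ ($R{\left(r \right)} = \left(3 + 15\right) r = 18 r$)
$R{\left(\frac{1}{-22 - 81} \right)} G = \frac{18}{-22 - 81} \left(-1\right) = \frac{18}{-103} \left(-1\right) = 18 \left(- \frac{1}{103}\right) \left(-1\right) = \left(- \frac{18}{103}\right) \left(-1\right) = \frac{18}{103}$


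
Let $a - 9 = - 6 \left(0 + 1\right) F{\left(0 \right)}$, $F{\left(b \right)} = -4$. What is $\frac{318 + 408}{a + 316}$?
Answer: $\frac{726}{349} \approx 2.0802$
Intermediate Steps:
$a = 33$ ($a = 9 + - 6 \left(0 + 1\right) \left(-4\right) = 9 + \left(-6\right) 1 \left(-4\right) = 9 - -24 = 9 + 24 = 33$)
$\frac{318 + 408}{a + 316} = \frac{318 + 408}{33 + 316} = \frac{726}{349}$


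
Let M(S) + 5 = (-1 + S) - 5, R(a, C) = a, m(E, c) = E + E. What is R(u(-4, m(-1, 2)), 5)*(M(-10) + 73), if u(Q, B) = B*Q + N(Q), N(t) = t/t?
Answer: 468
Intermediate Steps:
N(t) = 1
m(E, c) = 2*E
u(Q, B) = 1 + B*Q (u(Q, B) = B*Q + 1 = 1 + B*Q)
M(S) = -11 + S (M(S) = -5 + ((-1 + S) - 5) = -5 + (-6 + S) = -11 + S)
R(u(-4, m(-1, 2)), 5)*(M(-10) + 73) = (1 + (2*(-1))*(-4))*((-11 - 10) + 73) = (1 - 2*(-4))*(-21 + 73) = (1 + 8)*52 = 9*52 = 468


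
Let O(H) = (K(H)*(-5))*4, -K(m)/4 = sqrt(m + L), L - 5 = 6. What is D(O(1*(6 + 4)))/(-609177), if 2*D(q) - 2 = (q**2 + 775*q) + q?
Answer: -67201/609177 - 31040*sqrt(21)/609177 ≈ -0.34381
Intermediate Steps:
L = 11 (L = 5 + 6 = 11)
K(m) = -4*sqrt(11 + m) (K(m) = -4*sqrt(m + 11) = -4*sqrt(11 + m))
O(H) = 80*sqrt(11 + H) (O(H) = (-4*sqrt(11 + H)*(-5))*4 = (20*sqrt(11 + H))*4 = 80*sqrt(11 + H))
D(q) = 1 + q**2/2 + 388*q (D(q) = 1 + ((q**2 + 775*q) + q)/2 = 1 + (q**2 + 776*q)/2 = 1 + (q**2/2 + 388*q) = 1 + q**2/2 + 388*q)
D(O(1*(6 + 4)))/(-609177) = (1 + (80*sqrt(11 + 1*(6 + 4)))**2/2 + 388*(80*sqrt(11 + 1*(6 + 4))))/(-609177) = (1 + (80*sqrt(11 + 1*10))**2/2 + 388*(80*sqrt(11 + 1*10)))*(-1/609177) = (1 + (80*sqrt(11 + 10))**2/2 + 388*(80*sqrt(11 + 10)))*(-1/609177) = (1 + (80*sqrt(21))**2/2 + 388*(80*sqrt(21)))*(-1/609177) = (1 + (1/2)*134400 + 31040*sqrt(21))*(-1/609177) = (1 + 67200 + 31040*sqrt(21))*(-1/609177) = (67201 + 31040*sqrt(21))*(-1/609177) = -67201/609177 - 31040*sqrt(21)/609177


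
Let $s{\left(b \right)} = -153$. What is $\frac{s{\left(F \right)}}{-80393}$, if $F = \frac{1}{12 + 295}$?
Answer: $\frac{9}{4729} \approx 0.0019032$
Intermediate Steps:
$F = \frac{1}{307} \approx 0.0032573$
$\frac{s{\left(F \right)}}{-80393} = - \frac{153}{-80393} = \left(-153\right) \left(- \frac{1}{80393}\right) = \frac{9}{4729}$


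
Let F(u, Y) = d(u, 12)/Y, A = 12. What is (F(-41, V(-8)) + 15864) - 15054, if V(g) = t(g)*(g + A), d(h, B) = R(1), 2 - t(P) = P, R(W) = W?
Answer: 32401/40 ≈ 810.03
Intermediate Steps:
t(P) = 2 - P
d(h, B) = 1
V(g) = (2 - g)*(12 + g) (V(g) = (2 - g)*(g + 12) = (2 - g)*(12 + g))
F(u, Y) = 1/Y
(F(-41, V(-8)) + 15864) - 15054 = (1/(-(-2 - 8)*(12 - 8)) + 15864) - 15054 = (1/(-1*(-10)*4) + 15864) - 15054 = (1/40 + 15864) - 15054 = 634561/40 - 15054 = 32401/40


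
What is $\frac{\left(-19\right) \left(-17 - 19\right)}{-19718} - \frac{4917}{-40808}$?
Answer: $\frac{34520367}{402326072} \approx 0.085802$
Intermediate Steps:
$\frac{\left(-19\right) \left(-17 - 19\right)}{-19718} - \frac{4917}{-40808} = \left(-19\right) \left(-36\right) \left(- \frac{1}{19718}\right) - - \frac{4917}{40808} = 684 \left(- \frac{1}{19718}\right) + \frac{4917}{40808} = - \frac{342}{9859} + \frac{4917}{40808} = \frac{34520367}{402326072}$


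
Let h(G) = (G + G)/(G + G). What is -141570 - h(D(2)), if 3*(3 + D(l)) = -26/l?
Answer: -141571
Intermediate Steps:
D(l) = -3 - 26/(3*l) (D(l) = -3 + (-26/l)/3 = -3 - 26/(3*l))
h(G) = 1 (h(G) = (2*G)/((2*G)) = (2*G)*(1/(2*G)) = 1)
-141570 - h(D(2)) = -141570 - 1*1 = -141570 - 1 = -141571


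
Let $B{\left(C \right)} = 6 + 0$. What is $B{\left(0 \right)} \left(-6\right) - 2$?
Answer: $-38$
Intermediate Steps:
$B{\left(C \right)} = 6$
$B{\left(0 \right)} \left(-6\right) - 2 = 6 \left(-6\right) - 2 = -36 - 2 = -38$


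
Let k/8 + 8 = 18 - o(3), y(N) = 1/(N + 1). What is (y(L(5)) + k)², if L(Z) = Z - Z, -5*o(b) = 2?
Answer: 177241/25 ≈ 7089.6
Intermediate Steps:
o(b) = -⅖ (o(b) = -⅕*2 = -⅖)
L(Z) = 0
y(N) = 1/(1 + N)
k = 416/5 (k = -64 + 8*(18 - 1*(-⅖)) = -64 + 8*(18 + ⅖) = -64 + 8*(92/5) = -64 + 736/5 = 416/5 ≈ 83.200)
(y(L(5)) + k)² = (1/(1 + 0) + 416/5)² = (1/1 + 416/5)² = (1 + 416/5)² = (421/5)² = 177241/25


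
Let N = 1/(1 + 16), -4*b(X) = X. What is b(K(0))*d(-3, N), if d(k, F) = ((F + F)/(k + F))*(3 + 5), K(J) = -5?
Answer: -⅖ ≈ -0.40000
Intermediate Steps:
b(X) = -X/4
N = 1/17 ≈ 0.058824
d(k, F) = 16*F/(F + k) (d(k, F) = ((2*F)/(F + k))*8 = (2*F/(F + k))*8 = 16*F/(F + k))
b(K(0))*d(-3, N) = (-¼*(-5))*(16*(1/17)/(1/17 - 3)) = 5*(16*(1/17)/(-50/17))/4 = 5*(16*(1/17)*(-17/50))/4 = (5/4)*(-8/25) = -⅖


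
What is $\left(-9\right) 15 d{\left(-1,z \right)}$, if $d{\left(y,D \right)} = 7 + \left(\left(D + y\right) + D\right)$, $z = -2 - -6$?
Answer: $-1890$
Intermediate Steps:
$z = 4$ ($z = -2 + 6 = 4$)
$d{\left(y,D \right)} = 7 + y + 2 D$ ($d{\left(y,D \right)} = 7 + \left(y + 2 D\right) = 7 + y + 2 D$)
$\left(-9\right) 15 d{\left(-1,z \right)} = \left(-9\right) 15 \left(7 - 1 + 2 \cdot 4\right) = - 135 \left(7 - 1 + 8\right) = \left(-135\right) 14 = -1890$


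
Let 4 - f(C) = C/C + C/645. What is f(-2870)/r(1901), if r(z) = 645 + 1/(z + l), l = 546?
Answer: 2351567/203602764 ≈ 0.011550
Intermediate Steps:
f(C) = 3 - C/645 (f(C) = 4 - (C/C + C/645) = 4 - (1 + C*(1/645)) = 4 - (1 + C/645) = 4 + (-1 - C/645) = 3 - C/645)
r(z) = 645 + 1/(546 + z) (r(z) = 645 + 1/(z + 546) = 645 + 1/(546 + z))
f(-2870)/r(1901) = (3 - 1/645*(-2870))/(((352171 + 645*1901)/(546 + 1901))) = (3 + 574/129)/(((352171 + 1226145)/2447)) = 961/(129*(((1/2447)*1578316))) = 961/(129*(1578316/2447)) = (961/129)*(2447/1578316) = 2351567/203602764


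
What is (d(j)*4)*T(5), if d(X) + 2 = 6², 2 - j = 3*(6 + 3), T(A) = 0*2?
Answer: 0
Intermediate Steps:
T(A) = 0
j = -25 (j = 2 - 3*(6 + 3) = 2 - 3*9 = 2 - 1*27 = 2 - 27 = -25)
d(X) = 34 (d(X) = -2 + 6² = -2 + 36 = 34)
(d(j)*4)*T(5) = (34*4)*0 = 136*0 = 0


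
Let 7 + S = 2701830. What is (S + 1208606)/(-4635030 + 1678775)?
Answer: -3910429/2956255 ≈ -1.3228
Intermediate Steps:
S = 2701823 (S = -7 + 2701830 = 2701823)
(S + 1208606)/(-4635030 + 1678775) = (2701823 + 1208606)/(-4635030 + 1678775) = 3910429/(-2956255) = 3910429*(-1/2956255) = -3910429/2956255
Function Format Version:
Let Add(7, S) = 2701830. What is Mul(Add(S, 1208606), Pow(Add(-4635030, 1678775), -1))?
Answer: Rational(-3910429, 2956255) ≈ -1.3228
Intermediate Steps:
S = 2701823 (S = Add(-7, 2701830) = 2701823)
Mul(Add(S, 1208606), Pow(Add(-4635030, 1678775), -1)) = Mul(Add(2701823, 1208606), Pow(Add(-4635030, 1678775), -1)) = Mul(3910429, Pow(-2956255, -1)) = Mul(3910429, Rational(-1, 2956255)) = Rational(-3910429, 2956255)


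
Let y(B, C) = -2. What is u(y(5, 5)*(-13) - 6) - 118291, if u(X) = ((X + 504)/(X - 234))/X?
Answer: -126571501/1070 ≈ -1.1829e+5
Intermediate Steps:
u(X) = (504 + X)/(X*(-234 + X)) (u(X) = ((504 + X)/(-234 + X))/X = (504 + X)/(X*(-234 + X)))
u(y(5, 5)*(-13) - 6) - 118291 = (504 + (-2*(-13) - 6))/((-2*(-13) - 6)*(-234 + (-2*(-13) - 6))) - 118291 = (504 + (26 - 6))/((26 - 6)*(-234 + (26 - 6))) - 118291 = (504 + 20)/(20*(-234 + 20)) - 118291 = (1/20)*524/(-214) - 118291 = (1/20)*(-1/214)*524 - 118291 = -131/1070 - 118291 = -126571501/1070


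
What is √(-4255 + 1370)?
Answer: I*√2885 ≈ 53.712*I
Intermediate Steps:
√(-4255 + 1370) = √(-2885) = I*√2885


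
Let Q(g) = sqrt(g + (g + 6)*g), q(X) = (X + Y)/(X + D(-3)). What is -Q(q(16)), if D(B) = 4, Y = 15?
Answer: -3*sqrt(589)/20 ≈ -3.6404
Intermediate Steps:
q(X) = (15 + X)/(4 + X) (q(X) = (X + 15)/(X + 4) = (15 + X)/(4 + X))
Q(g) = sqrt(g + g*(6 + g)) (Q(g) = sqrt(g + (6 + g)*g) = sqrt(g + g*(6 + g)))
-Q(q(16)) = -sqrt(((15 + 16)/(4 + 16))*(7 + (15 + 16)/(4 + 16))) = -sqrt((31/20)*(7 + 31/20)) = -sqrt(((1/20)*31)*(7 + (1/20)*31)) = -sqrt(31*(7 + 31/20)/20) = -sqrt((31/20)*(171/20)) = -sqrt(5301/400) = -3*sqrt(589)/20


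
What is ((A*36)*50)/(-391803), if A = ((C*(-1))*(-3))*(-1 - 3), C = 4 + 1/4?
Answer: 30600/130601 ≈ 0.23430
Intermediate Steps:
C = 17/4 (C = 4 + ¼ = 17/4 ≈ 4.2500)
A = -51 (A = (((17/4)*(-1))*(-3))*(-1 - 3) = -17/4*(-3)*(-4) = (51/4)*(-4) = -51)
((A*36)*50)/(-391803) = (-51*36*50)/(-391803) = -1836*50*(-1/391803) = -91800*(-1/391803) = 30600/130601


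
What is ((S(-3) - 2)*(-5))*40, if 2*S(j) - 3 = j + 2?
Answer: 200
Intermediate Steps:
S(j) = 5/2 + j/2 (S(j) = 3/2 + (j + 2)/2 = 3/2 + (2 + j)/2 = 3/2 + (1 + j/2) = 5/2 + j/2)
((S(-3) - 2)*(-5))*40 = (((5/2 + (1/2)*(-3)) - 2)*(-5))*40 = (((5/2 - 3/2) - 2)*(-5))*40 = ((1 - 2)*(-5))*40 = -1*(-5)*40 = 5*40 = 200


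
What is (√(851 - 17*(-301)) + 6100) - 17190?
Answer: -11090 + 4*√373 ≈ -11013.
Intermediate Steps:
(√(851 - 17*(-301)) + 6100) - 17190 = (√(851 + 5117) + 6100) - 17190 = (√5968 + 6100) - 17190 = (4*√373 + 6100) - 17190 = (6100 + 4*√373) - 17190 = -11090 + 4*√373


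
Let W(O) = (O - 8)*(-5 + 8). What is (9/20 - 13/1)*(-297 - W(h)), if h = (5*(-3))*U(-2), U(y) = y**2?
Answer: 23343/20 ≈ 1167.2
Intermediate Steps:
h = -60 (h = (5*(-3))*(-2)**2 = -15*4 = -60)
W(O) = -24 + 3*O (W(O) = (-8 + O)*3 = -24 + 3*O)
(9/20 - 13/1)*(-297 - W(h)) = (9/20 - 13/1)*(-297 - (-24 + 3*(-60))) = (9*(1/20) - 13*1)*(-297 - (-24 - 180)) = (9/20 - 13)*(-297 - 1*(-204)) = -251*(-297 + 204)/20 = -251/20*(-93) = 23343/20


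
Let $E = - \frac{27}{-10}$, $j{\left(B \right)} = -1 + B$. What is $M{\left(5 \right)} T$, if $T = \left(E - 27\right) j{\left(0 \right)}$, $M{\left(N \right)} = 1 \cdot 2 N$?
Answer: $243$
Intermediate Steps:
$E = \frac{27}{10}$ ($E = - \frac{27 \left(-1\right)}{10} = \left(-1\right) \left(- \frac{27}{10}\right) = \frac{27}{10} \approx 2.7$)
$M{\left(N \right)} = 2 N$
$T = \frac{243}{10}$ ($T = \left(\frac{27}{10} - 27\right) \left(-1 + 0\right) = \left(- \frac{243}{10}\right) \left(-1\right) = \frac{243}{10} \approx 24.3$)
$M{\left(5 \right)} T = 2 \cdot 5 \cdot \frac{243}{10} = 10 \cdot \frac{243}{10} = 243$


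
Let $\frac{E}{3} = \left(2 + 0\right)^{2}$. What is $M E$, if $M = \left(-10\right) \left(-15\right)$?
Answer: $1800$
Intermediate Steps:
$M = 150$
$E = 12$ ($E = 3 \left(2 + 0\right)^{2} = 3 \cdot 2^{2} = 3 \cdot 4 = 12$)
$M E = 150 \cdot 12 = 1800$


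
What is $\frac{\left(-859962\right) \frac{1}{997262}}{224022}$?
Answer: $- \frac{143327}{37234771294} \approx -3.8493 \cdot 10^{-6}$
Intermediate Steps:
$\frac{\left(-859962\right) \frac{1}{997262}}{224022} = \left(-859962\right) \frac{1}{997262} \cdot \frac{1}{224022} = \left(- \frac{429981}{498631}\right) \frac{1}{224022} = - \frac{143327}{37234771294}$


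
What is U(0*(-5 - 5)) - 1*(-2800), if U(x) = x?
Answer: 2800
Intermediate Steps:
U(0*(-5 - 5)) - 1*(-2800) = 0*(-5 - 5) - 1*(-2800) = 0*(-10) + 2800 = 0 + 2800 = 2800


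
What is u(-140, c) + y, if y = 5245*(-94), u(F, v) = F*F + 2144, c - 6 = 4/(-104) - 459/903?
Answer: -471286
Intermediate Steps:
c = 42677/7826 (c = 6 + (4/(-104) - 459/903) = 6 + (4*(-1/104) - 459*1/903) = 6 + (-1/26 - 153/301) = 6 - 4279/7826 = 42677/7826 ≈ 5.4532)
u(F, v) = 2144 + F² (u(F, v) = F² + 2144 = 2144 + F²)
y = -493030
u(-140, c) + y = (2144 + (-140)²) - 493030 = (2144 + 19600) - 493030 = 21744 - 493030 = -471286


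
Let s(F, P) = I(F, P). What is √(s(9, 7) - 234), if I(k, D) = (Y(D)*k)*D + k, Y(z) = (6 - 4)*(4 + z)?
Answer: 3*√129 ≈ 34.073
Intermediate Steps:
Y(z) = 8 + 2*z (Y(z) = 2*(4 + z) = 8 + 2*z)
I(k, D) = k + D*k*(8 + 2*D) (I(k, D) = ((8 + 2*D)*k)*D + k = (k*(8 + 2*D))*D + k = D*k*(8 + 2*D) + k = k + D*k*(8 + 2*D))
s(F, P) = F*(1 + 2*P*(4 + P))
√(s(9, 7) - 234) = √(9*(1 + 2*7*(4 + 7)) - 234) = √(9*(1 + 2*7*11) - 234) = √(9*(1 + 154) - 234) = √(9*155 - 234) = √(1395 - 234) = √1161 = 3*√129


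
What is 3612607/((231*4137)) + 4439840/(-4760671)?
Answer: 12955513602817/4549520959137 ≈ 2.8477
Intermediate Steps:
3612607/((231*4137)) + 4439840/(-4760671) = 3612607/955647 + 4439840*(-1/4760671) = 3612607*(1/955647) - 4439840/4760671 = 3612607/955647 - 4439840/4760671 = 12955513602817/4549520959137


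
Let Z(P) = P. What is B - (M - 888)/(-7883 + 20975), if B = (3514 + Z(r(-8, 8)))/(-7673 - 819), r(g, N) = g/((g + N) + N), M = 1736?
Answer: -13298353/27794316 ≈ -0.47846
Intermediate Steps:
r(g, N) = g/(g + 2*N) (r(g, N) = g/((N + g) + N) = g/(g + 2*N))
B = -3513/8492 (B = (3514 - 8/(-8 + 2*8))/(-7673 - 819) = (3514 - 8/(-8 + 16))/(-8492) = (3514 - 8/8)*(-1/8492) = (3514 - 8*⅛)*(-1/8492) = (3514 - 1)*(-1/8492) = 3513*(-1/8492) = -3513/8492 ≈ -0.41368)
B - (M - 888)/(-7883 + 20975) = -3513/8492 - (1736 - 888)/(-7883 + 20975) = -3513/8492 - 848/13092 = -3513/8492 - 1*212/3273 = -3513/8492 - 212/3273 = -13298353/27794316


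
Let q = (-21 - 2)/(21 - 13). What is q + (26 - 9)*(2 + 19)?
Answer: 2833/8 ≈ 354.13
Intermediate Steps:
q = -23/8 ≈ -2.8750
q + (26 - 9)*(2 + 19) = -23/8 + (26 - 9)*(2 + 19) = -23/8 + 17*21 = -23/8 + 357 = 2833/8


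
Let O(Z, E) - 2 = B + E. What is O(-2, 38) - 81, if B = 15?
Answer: -26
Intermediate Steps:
O(Z, E) = 17 + E (O(Z, E) = 2 + (15 + E) = 17 + E)
O(-2, 38) - 81 = (17 + 38) - 81 = 55 - 81 = -26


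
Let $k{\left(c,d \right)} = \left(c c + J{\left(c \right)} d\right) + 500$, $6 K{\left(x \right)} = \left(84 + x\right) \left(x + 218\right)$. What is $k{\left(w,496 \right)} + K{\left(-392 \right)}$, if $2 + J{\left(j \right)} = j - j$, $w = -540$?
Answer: $300040$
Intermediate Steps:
$J{\left(j \right)} = -2$ ($J{\left(j \right)} = -2 + \left(j - j\right) = -2 + 0 = -2$)
$K{\left(x \right)} = \frac{\left(84 + x\right) \left(218 + x\right)}{6}$ ($K{\left(x \right)} = \frac{\left(84 + x\right) \left(x + 218\right)}{6} = \frac{\left(84 + x\right) \left(218 + x\right)}{6}$)
$k{\left(c,d \right)} = 500 + c^{2} - 2 d$ ($k{\left(c,d \right)} = \left(c c - 2 d\right) + 500 = \left(c^{2} - 2 d\right) + 500 = 500 + c^{2} - 2 d$)
$k{\left(w,496 \right)} + K{\left(-392 \right)} = \left(500 + \left(-540\right)^{2} - 992\right) + \left(3052 + \frac{\left(-392\right)^{2}}{6} + \frac{151}{3} \left(-392\right)\right) = \left(500 + 291600 - 992\right) + \left(3052 + \frac{1}{6} \cdot 153664 - \frac{59192}{3}\right) = 291108 + \left(3052 + \frac{76832}{3} - \frac{59192}{3}\right) = 291108 + 8932 = 300040$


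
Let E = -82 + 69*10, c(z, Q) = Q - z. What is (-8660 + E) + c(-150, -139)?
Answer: -8041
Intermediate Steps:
E = 608 (E = -82 + 690 = 608)
(-8660 + E) + c(-150, -139) = (-8660 + 608) + (-139 - 1*(-150)) = -8052 + (-139 + 150) = -8052 + 11 = -8041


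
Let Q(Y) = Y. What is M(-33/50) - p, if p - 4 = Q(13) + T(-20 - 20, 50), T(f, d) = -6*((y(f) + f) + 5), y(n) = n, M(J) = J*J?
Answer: -1166411/2500 ≈ -466.56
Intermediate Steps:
M(J) = J²
T(f, d) = -30 - 12*f (T(f, d) = -6*((f + f) + 5) = -6*(2*f + 5) = -6*(5 + 2*f) = -30 - 12*f)
p = 467 (p = 4 + (13 + (-30 - 12*(-20 - 20))) = 4 + (13 + (-30 - 12*(-40))) = 4 + (13 + (-30 + 480)) = 4 + (13 + 450) = 4 + 463 = 467)
M(-33/50) - p = (-33/50)² - 1*467 = (-33*1/50)² - 467 = (-33/50)² - 467 = 1089/2500 - 467 = -1166411/2500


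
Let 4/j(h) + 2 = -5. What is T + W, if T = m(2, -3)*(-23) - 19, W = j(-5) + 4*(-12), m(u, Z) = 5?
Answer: -1278/7 ≈ -182.57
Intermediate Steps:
j(h) = -4/7 (j(h) = 4/(-2 - 5) = 4/(-7) = 4*(-1/7) = -4/7)
W = -340/7 (W = -4/7 + 4*(-12) = -4/7 - 48 = -340/7 ≈ -48.571)
T = -134 (T = 5*(-23) - 19 = -115 - 19 = -134)
T + W = -134 - 340/7 = -1278/7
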